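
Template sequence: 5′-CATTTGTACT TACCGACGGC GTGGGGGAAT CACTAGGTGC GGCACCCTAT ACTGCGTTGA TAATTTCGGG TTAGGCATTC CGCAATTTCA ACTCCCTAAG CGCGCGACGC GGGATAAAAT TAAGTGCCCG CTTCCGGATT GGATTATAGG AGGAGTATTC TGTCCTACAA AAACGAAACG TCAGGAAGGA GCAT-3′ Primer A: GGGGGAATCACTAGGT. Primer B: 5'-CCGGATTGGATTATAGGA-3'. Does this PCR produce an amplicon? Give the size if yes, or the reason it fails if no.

No product — both primers anneal to the same strand and extend in the same direction.

Primer A (GGGGGAATCACTAGGT) matches the top strand at positions 23–38 (3' end points downstream).
Primer B (CCGGATTGGATTATAGGA) also matches the top strand directly, at positions 134–151 — its reverse complement TCCTATAATCCAATCCGG is not present.
Both primers anneal to the bottom strand with 3' ends pointing the same way, so neither can prime synthesis back toward the other.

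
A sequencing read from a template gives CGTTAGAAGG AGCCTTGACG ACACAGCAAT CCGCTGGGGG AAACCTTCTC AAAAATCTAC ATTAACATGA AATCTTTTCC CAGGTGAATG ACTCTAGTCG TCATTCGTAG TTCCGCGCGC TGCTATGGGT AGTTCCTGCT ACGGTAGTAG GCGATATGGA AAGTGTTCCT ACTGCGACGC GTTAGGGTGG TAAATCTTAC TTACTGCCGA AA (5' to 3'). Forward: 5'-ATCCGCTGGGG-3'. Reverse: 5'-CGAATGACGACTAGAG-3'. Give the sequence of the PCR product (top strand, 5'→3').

Scanning the template, ATCCGCTGGGG occurs at positions 29–39; this primer anneals to the bottom strand there with its 3' end pointing downstream.
The reverse primer's reverse complement is CTCTAGTCGTCATTCG, which matches the template at positions 92–107.
The product is the template from position 29 through 107 (79 bp).

5'-ATCCGCTGGGGGAAACCTTCTCAAAAATCTACATTAACATGAAATCTTTTCCCAGGTGAATGACTCTAGTCGTCATTCG-3'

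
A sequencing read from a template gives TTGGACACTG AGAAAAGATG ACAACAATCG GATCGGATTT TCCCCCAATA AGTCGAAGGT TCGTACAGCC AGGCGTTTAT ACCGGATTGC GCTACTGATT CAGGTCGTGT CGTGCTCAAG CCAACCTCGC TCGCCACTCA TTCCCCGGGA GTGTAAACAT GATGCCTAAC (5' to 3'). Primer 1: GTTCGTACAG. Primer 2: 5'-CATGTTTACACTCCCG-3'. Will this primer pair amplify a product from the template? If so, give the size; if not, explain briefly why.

Primer 1 (GTTCGTACAG) matches the top strand at positions 59–68; it acts as a forward primer.
Primer 2's reverse complement is CGGGAGTGTAAACATG, matching the top strand at positions 146–161; it acts as a reverse primer.
The 3' ends face each other across positions 59–161, giving a 103 bp product.

Yes — a 103 bp product.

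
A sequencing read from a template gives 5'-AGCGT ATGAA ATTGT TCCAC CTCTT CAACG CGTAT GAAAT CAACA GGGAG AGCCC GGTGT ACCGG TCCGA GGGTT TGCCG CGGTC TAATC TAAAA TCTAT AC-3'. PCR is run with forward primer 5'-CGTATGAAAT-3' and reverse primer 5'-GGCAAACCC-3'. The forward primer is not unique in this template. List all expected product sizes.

77 bp, 49 bp

The forward primer CGTATGAAAT matches the top strand at positions 3–12, 31–40.
The reverse primer's reverse complement is GGGTTTGCC, matching at positions 71–79.
Each forward site pairs with the reverse site to give a product ending at position 79: sizes 77, 49 bp.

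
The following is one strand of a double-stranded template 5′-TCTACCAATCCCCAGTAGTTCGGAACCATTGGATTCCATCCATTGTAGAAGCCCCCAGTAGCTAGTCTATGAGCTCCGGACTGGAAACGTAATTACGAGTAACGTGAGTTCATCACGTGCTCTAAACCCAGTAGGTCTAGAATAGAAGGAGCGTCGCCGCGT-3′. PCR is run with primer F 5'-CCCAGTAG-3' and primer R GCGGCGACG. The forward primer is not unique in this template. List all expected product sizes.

The forward primer CCCAGTAG matches the top strand at positions 11–18, 54–61, 127–134.
The reverse primer's reverse complement is CGTCGCCGC, matching at positions 152–160.
Each forward site pairs with the reverse site to give a product ending at position 160: sizes 150, 107, 34 bp.

150 bp, 107 bp, 34 bp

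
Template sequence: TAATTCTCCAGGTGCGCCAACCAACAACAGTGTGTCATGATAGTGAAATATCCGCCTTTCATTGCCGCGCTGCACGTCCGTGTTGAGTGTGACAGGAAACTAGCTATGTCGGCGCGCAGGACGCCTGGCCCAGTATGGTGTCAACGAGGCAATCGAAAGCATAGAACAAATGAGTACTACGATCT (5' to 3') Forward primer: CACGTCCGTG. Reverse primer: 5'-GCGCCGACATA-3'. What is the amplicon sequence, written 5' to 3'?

The forward primer matches the template at positions 73–82.
The reverse primer's reverse complement is TATGTCGGCGC, which matches the template at positions 105–115.
The product is the template from position 73 through 115 (43 bp).

5'-CACGTCCGTGTTGAGTGTGACAGGAAACTAGCTATGTCGGCGC-3'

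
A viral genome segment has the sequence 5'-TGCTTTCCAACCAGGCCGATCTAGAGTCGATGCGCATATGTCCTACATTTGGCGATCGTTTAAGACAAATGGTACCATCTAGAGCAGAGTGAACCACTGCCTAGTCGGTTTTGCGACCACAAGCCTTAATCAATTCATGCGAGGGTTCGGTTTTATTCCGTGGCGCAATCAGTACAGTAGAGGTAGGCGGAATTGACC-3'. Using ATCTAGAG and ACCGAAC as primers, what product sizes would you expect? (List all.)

133 bp, 75 bp

The forward primer ATCTAGAG matches the top strand at positions 19–26, 77–84.
The reverse primer's reverse complement is GTTCGGT, matching at positions 145–151.
Each forward site pairs with the reverse site to give a product ending at position 151: sizes 133, 75 bp.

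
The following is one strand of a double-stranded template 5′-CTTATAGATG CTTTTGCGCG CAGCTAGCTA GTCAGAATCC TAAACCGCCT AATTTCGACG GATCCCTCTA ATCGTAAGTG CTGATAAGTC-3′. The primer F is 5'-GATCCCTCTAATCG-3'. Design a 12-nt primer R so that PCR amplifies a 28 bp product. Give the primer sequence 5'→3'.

5'-CTTATCAGCACT-3'

The forward primer binds at positions 61–74, so a 28 bp product ends at position 61 + 28 − 1 = 88.
The reverse primer anneals to the top strand over positions 77–88, i.e. to AGTGCTGATAAG.
Its sequence written 5'→3' is the reverse complement: CTTATCAGCACT.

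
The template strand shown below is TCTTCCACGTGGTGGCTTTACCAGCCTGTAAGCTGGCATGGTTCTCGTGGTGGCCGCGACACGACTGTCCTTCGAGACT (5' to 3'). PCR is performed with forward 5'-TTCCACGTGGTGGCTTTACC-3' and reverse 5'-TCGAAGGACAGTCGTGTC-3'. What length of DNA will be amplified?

73 bp

The forward primer matches the template at positions 3–22.
Reverse complement of the reverse primer: GACACGACTGTCCTTCGA. This occurs on the top strand at positions 58–75.
Product length = (reverse-primer end) − (forward-primer start) + 1 = 75 − 3 + 1 = 73 bp.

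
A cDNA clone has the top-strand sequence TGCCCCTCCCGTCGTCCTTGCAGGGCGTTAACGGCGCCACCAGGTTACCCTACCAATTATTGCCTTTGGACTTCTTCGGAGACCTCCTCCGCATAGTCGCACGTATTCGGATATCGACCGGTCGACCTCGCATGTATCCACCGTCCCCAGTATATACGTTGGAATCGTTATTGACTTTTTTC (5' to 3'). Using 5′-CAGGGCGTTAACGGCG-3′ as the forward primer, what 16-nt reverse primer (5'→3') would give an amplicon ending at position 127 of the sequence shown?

The forward primer binds at positions 21–36; the product's 3' end on the top strand is position 127.
The reverse primer anneals to the top strand over positions 112–127, i.e. to TATCGACCGGTCGACC.
Its sequence written 5'→3' is the reverse complement: GGTCGACCGGTCGATA.

5'-GGTCGACCGGTCGATA-3'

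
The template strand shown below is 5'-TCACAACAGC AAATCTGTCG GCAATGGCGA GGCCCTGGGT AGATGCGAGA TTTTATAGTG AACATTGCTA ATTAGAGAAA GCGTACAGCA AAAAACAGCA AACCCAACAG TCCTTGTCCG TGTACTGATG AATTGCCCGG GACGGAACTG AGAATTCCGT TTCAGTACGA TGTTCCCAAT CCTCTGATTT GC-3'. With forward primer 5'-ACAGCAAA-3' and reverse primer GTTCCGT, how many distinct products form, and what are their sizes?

Three products: 143 bp, 64 bp, 54 bp

The forward primer ACAGCAAA matches the top strand at positions 6–13, 85–92, 95–102.
The reverse primer's reverse complement is ACGGAAC, matching at positions 142–148.
Each forward site pairs with the reverse site to give a product ending at position 148: sizes 143, 64, 54 bp.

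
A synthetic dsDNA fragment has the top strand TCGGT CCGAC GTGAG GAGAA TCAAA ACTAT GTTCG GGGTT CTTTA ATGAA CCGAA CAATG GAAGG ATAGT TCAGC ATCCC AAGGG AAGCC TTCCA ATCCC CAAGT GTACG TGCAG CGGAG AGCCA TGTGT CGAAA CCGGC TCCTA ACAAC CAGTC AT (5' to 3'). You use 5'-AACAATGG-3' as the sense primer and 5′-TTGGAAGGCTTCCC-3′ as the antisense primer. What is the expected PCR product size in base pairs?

Forward primer AACAATGG is found on the top strand at positions 54–61.
The reverse primer's reverse complement is GGGAAGCCTTCCAA, which matches the template at positions 83–96.
The product runs from position 54 to position 96, so its length is 96 − 54 + 1 = 43 bp.

43 bp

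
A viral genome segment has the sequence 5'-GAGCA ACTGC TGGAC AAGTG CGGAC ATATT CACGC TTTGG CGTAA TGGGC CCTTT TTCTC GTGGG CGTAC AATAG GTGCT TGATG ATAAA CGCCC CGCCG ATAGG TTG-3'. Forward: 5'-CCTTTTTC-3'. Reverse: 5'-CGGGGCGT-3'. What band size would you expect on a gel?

Scanning the template, CCTTTTTC occurs at positions 51–58; this primer anneals to the bottom strand there with its 3' end pointing downstream.
Taking the reverse complement of CGGGGCGT gives ACGCCCCG, found at positions 90–97 on the template; the primer anneals here to the top strand with its 3' end pointing upstream.
Amplicon spans positions 51–97: 47 bp.

47 bp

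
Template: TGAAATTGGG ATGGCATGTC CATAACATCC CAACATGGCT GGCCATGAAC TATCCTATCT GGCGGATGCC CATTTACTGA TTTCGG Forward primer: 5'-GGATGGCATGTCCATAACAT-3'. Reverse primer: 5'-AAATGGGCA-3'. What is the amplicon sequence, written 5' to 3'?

Scanning the template, GGATGGCATGTCCATAACAT occurs at positions 9–28; this primer anneals to the bottom strand there with its 3' end pointing downstream.
Taking the reverse complement of AAATGGGCA gives TGCCCATTT, found at positions 67–75 on the template; the primer anneals here to the top strand with its 3' end pointing upstream.
The product is the template from position 9 through 75 (67 bp).

5'-GGATGGCATGTCCATAACATCCCAACATGGCTGGCCATGAACTATCCTATCTGGCGGATGCCCATTT-3'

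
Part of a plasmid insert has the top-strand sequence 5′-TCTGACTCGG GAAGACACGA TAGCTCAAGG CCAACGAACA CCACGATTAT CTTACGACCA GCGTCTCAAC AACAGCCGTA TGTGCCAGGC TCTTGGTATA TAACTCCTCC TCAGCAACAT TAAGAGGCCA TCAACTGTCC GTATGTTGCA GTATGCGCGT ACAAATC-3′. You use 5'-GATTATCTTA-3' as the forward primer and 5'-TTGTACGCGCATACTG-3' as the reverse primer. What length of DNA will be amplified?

120 bp

Forward primer GATTATCTTA is found on the top strand at positions 45–54.
Taking the reverse complement of TTGTACGCGCATACTG gives CAGTATGCGCGTACAA, found at positions 149–164 on the template; the primer anneals here to the top strand with its 3' end pointing upstream.
Product length = (reverse-primer end) − (forward-primer start) + 1 = 164 − 45 + 1 = 120 bp.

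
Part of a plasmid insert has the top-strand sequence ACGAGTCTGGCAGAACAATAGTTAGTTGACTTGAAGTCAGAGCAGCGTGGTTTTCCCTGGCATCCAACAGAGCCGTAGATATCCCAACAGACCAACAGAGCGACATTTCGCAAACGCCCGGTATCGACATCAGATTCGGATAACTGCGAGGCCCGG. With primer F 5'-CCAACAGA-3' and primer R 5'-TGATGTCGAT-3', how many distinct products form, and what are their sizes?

Three products: 69 bp, 49 bp, 41 bp

The forward primer CCAACAGA matches the top strand at positions 64–71, 84–91, 92–99.
The reverse primer's reverse complement is ATCGACATCA, matching at positions 123–132.
Each forward site pairs with the reverse site to give a product ending at position 132: sizes 69, 49, 41 bp.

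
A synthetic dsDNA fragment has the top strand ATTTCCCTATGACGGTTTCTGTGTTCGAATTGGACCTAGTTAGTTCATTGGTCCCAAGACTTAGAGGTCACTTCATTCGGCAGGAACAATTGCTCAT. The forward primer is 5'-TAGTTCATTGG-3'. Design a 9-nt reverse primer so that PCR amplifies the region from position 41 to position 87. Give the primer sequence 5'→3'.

5'-GTTCCTGCC-3'

The product's 3' end on the top strand is position 87.
The reverse primer anneals to the top strand over positions 79–87, i.e. to GGCAGGAAC.
Its sequence written 5'→3' is the reverse complement: GTTCCTGCC.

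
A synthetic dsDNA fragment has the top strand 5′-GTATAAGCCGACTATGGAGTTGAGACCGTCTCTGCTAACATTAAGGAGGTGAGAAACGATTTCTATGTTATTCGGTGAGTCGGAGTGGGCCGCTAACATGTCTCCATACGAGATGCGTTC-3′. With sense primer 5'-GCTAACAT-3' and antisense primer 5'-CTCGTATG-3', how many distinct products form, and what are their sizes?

Two products: 79 bp, 21 bp

The forward primer GCTAACAT matches the top strand at positions 34–41, 92–99.
The reverse primer's reverse complement is CATACGAG, matching at positions 105–112.
Each forward site pairs with the reverse site to give a product ending at position 112: sizes 79, 21 bp.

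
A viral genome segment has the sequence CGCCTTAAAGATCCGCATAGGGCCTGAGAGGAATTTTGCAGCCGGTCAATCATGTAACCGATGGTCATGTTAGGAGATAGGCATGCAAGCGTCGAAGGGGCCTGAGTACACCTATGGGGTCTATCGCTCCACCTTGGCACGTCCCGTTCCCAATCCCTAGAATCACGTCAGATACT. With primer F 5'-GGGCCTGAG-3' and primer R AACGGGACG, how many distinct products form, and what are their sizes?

Two products: 129 bp, 51 bp

The forward primer GGGCCTGAG matches the top strand at positions 20–28, 98–106.
The reverse primer's reverse complement is CGTCCCGTT, matching at positions 140–148.
Each forward site pairs with the reverse site to give a product ending at position 148: sizes 129, 51 bp.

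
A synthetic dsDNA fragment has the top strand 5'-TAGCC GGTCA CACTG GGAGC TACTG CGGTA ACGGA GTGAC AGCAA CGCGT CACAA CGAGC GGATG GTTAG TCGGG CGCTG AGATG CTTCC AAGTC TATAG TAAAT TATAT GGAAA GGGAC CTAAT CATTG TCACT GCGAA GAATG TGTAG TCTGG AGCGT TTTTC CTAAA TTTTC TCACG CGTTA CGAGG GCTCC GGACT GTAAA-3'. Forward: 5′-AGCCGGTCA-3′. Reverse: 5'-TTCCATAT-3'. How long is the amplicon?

113 bp

The forward primer matches the template at positions 2–10.
Reverse complement of the reverse primer: ATATGGAA. This occurs on the top strand at positions 107–114.
The product runs from position 2 to position 114, so its length is 114 − 2 + 1 = 113 bp.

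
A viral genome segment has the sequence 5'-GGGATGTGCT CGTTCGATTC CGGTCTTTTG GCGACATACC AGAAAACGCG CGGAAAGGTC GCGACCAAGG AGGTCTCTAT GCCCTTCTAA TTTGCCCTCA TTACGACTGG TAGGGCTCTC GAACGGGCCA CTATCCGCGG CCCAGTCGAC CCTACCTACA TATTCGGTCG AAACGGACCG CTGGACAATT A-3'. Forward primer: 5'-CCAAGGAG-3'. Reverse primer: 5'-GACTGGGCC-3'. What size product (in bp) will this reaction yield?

Scanning the template, CCAAGGAG occurs at positions 65–72; this primer anneals to the bottom strand there with its 3' end pointing downstream.
Taking the reverse complement of GACTGGGCC gives GGCCCAGTC, found at positions 139–147 on the template; the primer anneals here to the top strand with its 3' end pointing upstream.
Amplicon spans positions 65–147: 83 bp.

83 bp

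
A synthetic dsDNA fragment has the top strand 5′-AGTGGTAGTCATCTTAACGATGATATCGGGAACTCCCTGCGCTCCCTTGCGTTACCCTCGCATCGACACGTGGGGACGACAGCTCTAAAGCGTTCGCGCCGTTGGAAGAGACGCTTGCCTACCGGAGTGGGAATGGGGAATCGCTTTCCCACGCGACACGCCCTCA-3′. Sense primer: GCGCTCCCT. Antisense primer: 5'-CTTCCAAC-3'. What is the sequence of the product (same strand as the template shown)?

5'-GCGCTCCCTTGCGTTACCCTCGCATCGACACGTGGGGACGACAGCTCTAAAGCGTTCGCGCCGTTGGAAG-3'

Scanning the template, GCGCTCCCT occurs at positions 39–47; this primer anneals to the bottom strand there with its 3' end pointing downstream.
Reverse complement of the reverse primer: GTTGGAAG. This occurs on the top strand at positions 101–108.
The product is the template from position 39 through 108 (70 bp).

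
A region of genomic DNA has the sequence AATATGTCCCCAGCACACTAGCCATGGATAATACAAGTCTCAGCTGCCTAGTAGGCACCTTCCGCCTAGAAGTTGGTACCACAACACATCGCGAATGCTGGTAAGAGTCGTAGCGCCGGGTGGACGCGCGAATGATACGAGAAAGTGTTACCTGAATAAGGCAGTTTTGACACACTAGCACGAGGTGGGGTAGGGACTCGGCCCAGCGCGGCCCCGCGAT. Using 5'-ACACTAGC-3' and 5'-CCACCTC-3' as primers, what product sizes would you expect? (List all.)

174 bp, 17 bp

The forward primer ACACTAGC matches the top strand at positions 15–22, 172–179.
The reverse primer's reverse complement is GAGGTGG, matching at positions 182–188.
Each forward site pairs with the reverse site to give a product ending at position 188: sizes 174, 17 bp.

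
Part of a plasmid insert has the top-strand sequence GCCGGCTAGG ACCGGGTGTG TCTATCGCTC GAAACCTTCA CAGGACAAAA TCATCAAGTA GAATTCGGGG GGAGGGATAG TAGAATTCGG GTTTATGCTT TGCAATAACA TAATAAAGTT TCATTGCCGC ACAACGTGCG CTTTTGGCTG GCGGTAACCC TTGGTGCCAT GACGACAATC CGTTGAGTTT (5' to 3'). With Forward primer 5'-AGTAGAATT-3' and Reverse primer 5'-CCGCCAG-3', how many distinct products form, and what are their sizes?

Two products: 98 bp, 76 bp

The forward primer AGTAGAATT matches the top strand at positions 57–65, 79–87.
The reverse primer's reverse complement is CTGGCGG, matching at positions 148–154.
Each forward site pairs with the reverse site to give a product ending at position 154: sizes 98, 76 bp.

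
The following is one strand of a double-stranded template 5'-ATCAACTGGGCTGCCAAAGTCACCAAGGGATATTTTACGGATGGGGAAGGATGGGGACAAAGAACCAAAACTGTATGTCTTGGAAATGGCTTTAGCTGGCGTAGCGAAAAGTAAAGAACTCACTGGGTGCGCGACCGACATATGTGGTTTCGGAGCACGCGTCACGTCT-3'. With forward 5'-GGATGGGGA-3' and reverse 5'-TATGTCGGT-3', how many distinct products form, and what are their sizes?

The forward primer GGATGGGGA matches the top strand at positions 39–47, 49–57.
The reverse primer's reverse complement is ACCGACATA, matching at positions 134–142.
Each forward site pairs with the reverse site to give a product ending at position 142: sizes 104, 94 bp.

Two products: 104 bp, 94 bp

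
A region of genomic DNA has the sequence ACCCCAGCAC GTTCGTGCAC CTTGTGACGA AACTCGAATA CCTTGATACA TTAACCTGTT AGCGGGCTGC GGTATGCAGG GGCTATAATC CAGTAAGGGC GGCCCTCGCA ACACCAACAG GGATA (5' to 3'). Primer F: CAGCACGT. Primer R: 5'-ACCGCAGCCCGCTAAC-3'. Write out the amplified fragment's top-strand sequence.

5'-CAGCACGTTCGTGCACCTTGTGACGAAACTCGAATACCTTGATACATTAACCTGTTAGCGGGCTGCGGT-3'

Forward primer CAGCACGT is found on the top strand at positions 5–12.
Taking the reverse complement of ACCGCAGCCCGCTAAC gives GTTAGCGGGCTGCGGT, found at positions 58–73 on the template; the primer anneals here to the top strand with its 3' end pointing upstream.
The product is the template from position 5 through 73 (69 bp).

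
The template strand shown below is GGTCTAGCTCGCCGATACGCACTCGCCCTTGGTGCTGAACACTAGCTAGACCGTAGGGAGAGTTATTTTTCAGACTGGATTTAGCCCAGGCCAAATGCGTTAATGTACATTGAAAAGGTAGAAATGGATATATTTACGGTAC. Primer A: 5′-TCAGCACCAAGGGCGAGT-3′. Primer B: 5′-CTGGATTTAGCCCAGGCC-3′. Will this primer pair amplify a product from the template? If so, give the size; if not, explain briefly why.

Primer A (TCAGCACCAAGGGCGAGT) has reverse complement ACTCGCCCTTGGTGCTGA, which matches the top strand at positions 21–38; primer A anneals to the top strand there with its 3' end pointing upstream toward position 21.
Primer B (CTGGATTTAGCCCAGGCC) matches the top strand directly at positions 75–92; it anneals to the bottom strand with its 3' end pointing downstream toward position 92.
The 3' ends diverge (primer A extends toward position 1, primer B toward position 142), so the primers never converge on a shared product.

No product — the primers' 3' ends point away from each other.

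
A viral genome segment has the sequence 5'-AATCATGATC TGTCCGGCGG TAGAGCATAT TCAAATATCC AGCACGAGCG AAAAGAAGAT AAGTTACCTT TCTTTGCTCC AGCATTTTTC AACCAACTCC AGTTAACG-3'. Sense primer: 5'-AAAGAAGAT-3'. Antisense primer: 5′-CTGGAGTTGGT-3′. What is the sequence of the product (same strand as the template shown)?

5'-AAAGAAGATAAGTTACCTTTCTTTGCTCCAGCATTTTTCAACCAACTCCAG-3'

Forward primer AAAGAAGAT is found on the top strand at positions 52–60.
The reverse primer's reverse complement is ACCAACTCCAG, which matches the template at positions 92–102.
The product is the template from position 52 through 102 (51 bp).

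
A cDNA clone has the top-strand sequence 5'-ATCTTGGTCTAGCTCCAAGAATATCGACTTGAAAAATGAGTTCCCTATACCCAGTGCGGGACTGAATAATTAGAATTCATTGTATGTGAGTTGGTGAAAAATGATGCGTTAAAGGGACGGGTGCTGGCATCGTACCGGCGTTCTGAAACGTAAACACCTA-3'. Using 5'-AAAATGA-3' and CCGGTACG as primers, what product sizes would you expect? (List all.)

The forward primer AAAATGA matches the top strand at positions 33–39, 98–104.
The reverse primer's reverse complement is CGTACCGG, matching at positions 131–138.
Each forward site pairs with the reverse site to give a product ending at position 138: sizes 106, 41 bp.

106 bp, 41 bp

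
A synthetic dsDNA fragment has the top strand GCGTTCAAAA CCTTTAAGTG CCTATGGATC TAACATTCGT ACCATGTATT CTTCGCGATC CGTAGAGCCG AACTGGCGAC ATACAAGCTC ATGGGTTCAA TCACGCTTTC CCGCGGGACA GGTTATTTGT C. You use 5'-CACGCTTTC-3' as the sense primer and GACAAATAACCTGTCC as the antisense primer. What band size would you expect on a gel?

Forward primer CACGCTTTC is found on the top strand at positions 102–110.
Taking the reverse complement of GACAAATAACCTGTCC gives GGACAGGTTATTTGTC, found at positions 116–131 on the template; the primer anneals here to the top strand with its 3' end pointing upstream.
The product runs from position 102 to position 131, so its length is 131 − 102 + 1 = 30 bp.

30 bp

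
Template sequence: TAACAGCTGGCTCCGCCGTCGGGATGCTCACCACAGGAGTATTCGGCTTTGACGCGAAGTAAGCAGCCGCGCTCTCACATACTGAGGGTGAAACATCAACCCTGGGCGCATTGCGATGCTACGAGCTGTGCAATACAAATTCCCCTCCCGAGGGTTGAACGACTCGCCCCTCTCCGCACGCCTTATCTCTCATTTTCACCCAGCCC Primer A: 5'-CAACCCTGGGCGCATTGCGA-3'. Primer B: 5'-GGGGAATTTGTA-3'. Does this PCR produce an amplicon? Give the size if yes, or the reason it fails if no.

Primer A (CAACCCTGGGCGCATTGCGA) matches the top strand at positions 97–116; it acts as a forward primer.
Primer B's reverse complement is TACAAATTCCCC, matching the top strand at positions 134–145; it acts as a reverse primer.
The 3' ends face each other across positions 97–145, giving a 49 bp product.

Yes — a 49 bp product.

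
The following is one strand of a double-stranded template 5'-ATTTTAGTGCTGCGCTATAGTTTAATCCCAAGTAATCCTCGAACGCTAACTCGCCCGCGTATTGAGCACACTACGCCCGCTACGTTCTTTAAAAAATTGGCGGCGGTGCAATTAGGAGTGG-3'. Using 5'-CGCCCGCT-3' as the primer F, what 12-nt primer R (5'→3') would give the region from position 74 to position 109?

The product's 3' end on the top strand is position 109.
The reverse primer anneals to the top strand over positions 98–109, i.e. to TGGCGGCGGTGC.
Its sequence written 5'→3' is the reverse complement: GCACCGCCGCCA.

5'-GCACCGCCGCCA-3'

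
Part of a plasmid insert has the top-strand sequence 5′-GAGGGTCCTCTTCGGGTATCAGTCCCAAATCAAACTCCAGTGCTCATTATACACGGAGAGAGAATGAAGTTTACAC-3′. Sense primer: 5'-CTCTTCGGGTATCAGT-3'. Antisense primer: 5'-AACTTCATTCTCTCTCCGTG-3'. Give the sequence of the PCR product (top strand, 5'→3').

5'-CTCTTCGGGTATCAGTCCCAAATCAAACTCCAGTGCTCATTATACACGGAGAGAGAATGAAGTT-3'

Forward primer CTCTTCGGGTATCAGT is found on the top strand at positions 8–23.
Reverse complement of the reverse primer: CACGGAGAGAGAATGAAGTT. This occurs on the top strand at positions 52–71.
The product is the template from position 8 through 71 (64 bp).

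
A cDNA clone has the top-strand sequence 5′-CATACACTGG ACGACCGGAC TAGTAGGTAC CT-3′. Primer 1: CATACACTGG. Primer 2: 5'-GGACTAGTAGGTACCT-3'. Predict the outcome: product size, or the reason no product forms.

Primer 1 (CATACACTGG) matches the top strand at positions 1–10 (3' end points downstream).
Primer 2 (GGACTAGTAGGTACCT) also matches the top strand directly, at positions 17–32 — its reverse complement AGGTACCTACTAGTCC is not present.
Both primers anneal to the bottom strand with 3' ends pointing the same way, so neither can prime synthesis back toward the other.

No product — both primers anneal to the same strand and extend in the same direction.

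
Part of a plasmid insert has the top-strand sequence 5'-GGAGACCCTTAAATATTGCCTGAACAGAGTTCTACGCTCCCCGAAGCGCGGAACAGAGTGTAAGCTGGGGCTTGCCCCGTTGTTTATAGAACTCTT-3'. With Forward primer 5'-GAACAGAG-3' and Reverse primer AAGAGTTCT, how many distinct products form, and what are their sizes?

Two products: 75 bp, 46 bp

The forward primer GAACAGAG matches the top strand at positions 22–29, 51–58.
The reverse primer's reverse complement is AGAACTCTT, matching at positions 88–96.
Each forward site pairs with the reverse site to give a product ending at position 96: sizes 75, 46 bp.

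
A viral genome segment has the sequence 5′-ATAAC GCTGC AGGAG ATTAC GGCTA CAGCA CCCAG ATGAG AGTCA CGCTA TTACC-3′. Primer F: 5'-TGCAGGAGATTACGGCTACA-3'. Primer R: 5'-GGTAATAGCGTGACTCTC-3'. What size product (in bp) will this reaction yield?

Forward primer TGCAGGAGATTACGGCTACA is found on the top strand at positions 8–27.
Taking the reverse complement of GGTAATAGCGTGACTCTC gives GAGAGTCACGCTATTACC, found at positions 38–55 on the template; the primer anneals here to the top strand with its 3' end pointing upstream.
Product length = (reverse-primer end) − (forward-primer start) + 1 = 55 − 8 + 1 = 48 bp.

48 bp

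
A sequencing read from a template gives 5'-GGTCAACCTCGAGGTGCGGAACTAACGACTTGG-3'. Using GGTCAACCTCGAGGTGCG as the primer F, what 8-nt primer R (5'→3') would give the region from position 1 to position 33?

5'-CCAAGTCG-3'

The product's 3' end on the top strand is position 33.
The reverse primer anneals to the top strand over positions 26–33, i.e. to CGACTTGG.
Its sequence written 5'→3' is the reverse complement: CCAAGTCG.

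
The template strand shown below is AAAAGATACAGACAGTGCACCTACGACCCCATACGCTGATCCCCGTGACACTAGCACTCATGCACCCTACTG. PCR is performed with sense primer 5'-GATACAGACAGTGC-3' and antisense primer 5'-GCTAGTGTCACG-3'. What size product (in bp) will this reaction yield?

Scanning the template, GATACAGACAGTGC occurs at positions 5–18; this primer anneals to the bottom strand there with its 3' end pointing downstream.
Taking the reverse complement of GCTAGTGTCACG gives CGTGACACTAGC, found at positions 44–55 on the template; the primer anneals here to the top strand with its 3' end pointing upstream.
Amplicon spans positions 5–55: 51 bp.

51 bp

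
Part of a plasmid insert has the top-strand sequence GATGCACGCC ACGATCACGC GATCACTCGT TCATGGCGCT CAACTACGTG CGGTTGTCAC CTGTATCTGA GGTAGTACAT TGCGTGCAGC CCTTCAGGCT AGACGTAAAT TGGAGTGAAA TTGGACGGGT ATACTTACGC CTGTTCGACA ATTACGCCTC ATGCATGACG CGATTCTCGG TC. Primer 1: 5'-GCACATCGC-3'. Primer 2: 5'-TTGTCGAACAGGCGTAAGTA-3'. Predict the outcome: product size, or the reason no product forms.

No product — primer 1 has no binding site in the template.

Primer 1 (GCACATCGC) does not match the top strand, and its reverse complement GCGATGTGC does not match either.
With no annealing site for primer 1, no amplification occurs.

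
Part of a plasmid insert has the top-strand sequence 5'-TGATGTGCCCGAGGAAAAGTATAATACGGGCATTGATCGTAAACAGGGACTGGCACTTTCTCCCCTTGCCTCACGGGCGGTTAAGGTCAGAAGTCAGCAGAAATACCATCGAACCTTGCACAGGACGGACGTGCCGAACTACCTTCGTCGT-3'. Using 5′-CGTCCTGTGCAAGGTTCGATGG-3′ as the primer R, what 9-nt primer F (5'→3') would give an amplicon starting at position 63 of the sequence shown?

The reverse primer's reverse complement CCATCGAACCTTGCACAGGACG matches the template at positions 106–127; the product starts at position 63.
The forward primer is identical to the top strand over positions 63–71: CCCTTGCCT.

5'-CCCTTGCCT-3'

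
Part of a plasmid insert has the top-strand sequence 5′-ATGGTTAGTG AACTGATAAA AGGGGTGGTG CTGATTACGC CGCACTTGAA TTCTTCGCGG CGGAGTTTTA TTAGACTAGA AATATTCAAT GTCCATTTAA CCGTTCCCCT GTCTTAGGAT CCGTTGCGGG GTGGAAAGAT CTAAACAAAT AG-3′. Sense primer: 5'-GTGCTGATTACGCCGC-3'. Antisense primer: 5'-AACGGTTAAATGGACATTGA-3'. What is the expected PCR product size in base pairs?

Scanning the template, GTGCTGATTACGCCGC occurs at positions 28–43; this primer anneals to the bottom strand there with its 3' end pointing downstream.
Reverse complement of the reverse primer: TCAATGTCCATTTAACCGTT. This occurs on the top strand at positions 86–105.
Product length = (reverse-primer end) − (forward-primer start) + 1 = 105 − 28 + 1 = 78 bp.

78 bp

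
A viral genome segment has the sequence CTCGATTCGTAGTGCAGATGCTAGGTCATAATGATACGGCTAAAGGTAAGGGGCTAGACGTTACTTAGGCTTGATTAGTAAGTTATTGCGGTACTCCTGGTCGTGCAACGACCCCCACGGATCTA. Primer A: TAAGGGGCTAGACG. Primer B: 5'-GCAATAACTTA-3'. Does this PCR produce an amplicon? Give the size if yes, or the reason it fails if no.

Primer A (TAAGGGGCTAGACG) matches the top strand at positions 47–60; it acts as a forward primer.
Primer B's reverse complement is TAAGTTATTGC, matching the top strand at positions 79–89; it acts as a reverse primer.
The 3' ends face each other across positions 47–89, giving a 43 bp product.

Yes — a 43 bp product.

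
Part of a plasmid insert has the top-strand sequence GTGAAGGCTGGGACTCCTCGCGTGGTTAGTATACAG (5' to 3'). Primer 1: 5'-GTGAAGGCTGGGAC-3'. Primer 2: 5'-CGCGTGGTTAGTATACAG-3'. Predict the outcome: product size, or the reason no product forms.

Primer 1 (GTGAAGGCTGGGAC) matches the top strand at positions 1–14 (3' end points downstream).
Primer 2 (CGCGTGGTTAGTATACAG) also matches the top strand directly, at positions 19–36 — its reverse complement CTGTATACTAACCACGCG is not present.
Both primers anneal to the bottom strand with 3' ends pointing the same way, so neither can prime synthesis back toward the other.

No product — both primers anneal to the same strand and extend in the same direction.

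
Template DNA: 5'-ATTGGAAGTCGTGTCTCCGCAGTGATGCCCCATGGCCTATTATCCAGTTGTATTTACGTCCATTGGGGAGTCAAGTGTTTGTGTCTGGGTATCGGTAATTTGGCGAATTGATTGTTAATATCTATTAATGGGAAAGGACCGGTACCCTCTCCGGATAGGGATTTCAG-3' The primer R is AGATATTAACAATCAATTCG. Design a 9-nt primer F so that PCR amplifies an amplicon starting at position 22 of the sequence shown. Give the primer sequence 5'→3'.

5'-GTGATGCCC-3'

The reverse primer's reverse complement CGAATTGATTGTTAATATCT matches the template at positions 104–123; the product starts at position 22.
The forward primer is identical to the top strand over positions 22–30: GTGATGCCC.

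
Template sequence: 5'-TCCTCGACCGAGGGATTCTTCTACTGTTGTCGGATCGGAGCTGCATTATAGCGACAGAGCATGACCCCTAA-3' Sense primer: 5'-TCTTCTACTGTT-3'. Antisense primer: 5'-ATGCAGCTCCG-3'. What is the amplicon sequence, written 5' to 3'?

5'-TCTTCTACTGTTGTCGGATCGGAGCTGCAT-3'

Forward primer TCTTCTACTGTT is found on the top strand at positions 17–28.
Taking the reverse complement of ATGCAGCTCCG gives CGGAGCTGCAT, found at positions 36–46 on the template; the primer anneals here to the top strand with its 3' end pointing upstream.
The product is the template from position 17 through 46 (30 bp).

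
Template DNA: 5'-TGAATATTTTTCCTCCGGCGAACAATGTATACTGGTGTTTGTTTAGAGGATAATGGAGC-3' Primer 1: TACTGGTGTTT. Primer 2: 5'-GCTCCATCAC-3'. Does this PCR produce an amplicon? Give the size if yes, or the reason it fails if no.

Primer 2 (GCTCCATCAC) does not match the top strand, and its reverse complement GTGATGGAGC does not match either.
With no annealing site for primer 2, no amplification occurs.

No product — primer 2 has no binding site in the template.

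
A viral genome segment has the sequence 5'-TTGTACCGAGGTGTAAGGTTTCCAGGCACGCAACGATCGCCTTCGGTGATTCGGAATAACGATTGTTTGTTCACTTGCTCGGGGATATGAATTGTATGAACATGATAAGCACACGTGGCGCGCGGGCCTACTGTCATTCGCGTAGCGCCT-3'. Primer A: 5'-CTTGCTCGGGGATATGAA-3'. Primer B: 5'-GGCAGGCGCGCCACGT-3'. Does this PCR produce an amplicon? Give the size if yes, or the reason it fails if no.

Primer B (GGCAGGCGCGCCACGT) does not match the top strand, and its reverse complement ACGTGGCGCGCCTGCC does not match either.
With no annealing site for primer B, no amplification occurs.

No product — primer B has no binding site in the template.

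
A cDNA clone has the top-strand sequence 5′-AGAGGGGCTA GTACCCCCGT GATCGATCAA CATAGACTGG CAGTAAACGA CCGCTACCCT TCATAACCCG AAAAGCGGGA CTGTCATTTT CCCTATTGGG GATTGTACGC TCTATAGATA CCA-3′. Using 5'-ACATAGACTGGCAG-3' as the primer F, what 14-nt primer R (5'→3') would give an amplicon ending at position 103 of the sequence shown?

5'-ATCCCCAATAGGGA-3'

The forward primer binds at positions 30–43; the product's 3' end on the top strand is position 103.
The reverse primer anneals to the top strand over positions 90–103, i.e. to TCCCTATTGGGGAT.
Its sequence written 5'→3' is the reverse complement: ATCCCCAATAGGGA.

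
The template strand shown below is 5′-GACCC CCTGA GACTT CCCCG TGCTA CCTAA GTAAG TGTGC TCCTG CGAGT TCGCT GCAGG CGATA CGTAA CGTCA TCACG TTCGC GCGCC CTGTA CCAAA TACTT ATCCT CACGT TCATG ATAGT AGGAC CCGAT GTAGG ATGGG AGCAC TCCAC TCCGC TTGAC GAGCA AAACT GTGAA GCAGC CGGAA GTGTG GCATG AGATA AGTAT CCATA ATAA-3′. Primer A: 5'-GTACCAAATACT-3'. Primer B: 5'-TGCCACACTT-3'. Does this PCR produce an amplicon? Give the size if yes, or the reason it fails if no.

Yes — a 106 bp product.

Primer A (GTACCAAATACT) matches the top strand at positions 93–104; it acts as a forward primer.
Primer B's reverse complement is AAGTGTGGCA, matching the top strand at positions 189–198; it acts as a reverse primer.
The 3' ends face each other across positions 93–198, giving a 106 bp product.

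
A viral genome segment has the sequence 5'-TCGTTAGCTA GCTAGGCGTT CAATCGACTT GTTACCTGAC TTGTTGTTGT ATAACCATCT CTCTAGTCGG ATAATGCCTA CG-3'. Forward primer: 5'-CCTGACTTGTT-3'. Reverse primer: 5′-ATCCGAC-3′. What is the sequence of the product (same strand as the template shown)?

Scanning the template, CCTGACTTGTT occurs at positions 35–45; this primer anneals to the bottom strand there with its 3' end pointing downstream.
The reverse primer's reverse complement is GTCGGAT, which matches the template at positions 66–72.
The product is the template from position 35 through 72 (38 bp).

5'-CCTGACTTGTTGTTGTATAACCATCTCTCTAGTCGGAT-3'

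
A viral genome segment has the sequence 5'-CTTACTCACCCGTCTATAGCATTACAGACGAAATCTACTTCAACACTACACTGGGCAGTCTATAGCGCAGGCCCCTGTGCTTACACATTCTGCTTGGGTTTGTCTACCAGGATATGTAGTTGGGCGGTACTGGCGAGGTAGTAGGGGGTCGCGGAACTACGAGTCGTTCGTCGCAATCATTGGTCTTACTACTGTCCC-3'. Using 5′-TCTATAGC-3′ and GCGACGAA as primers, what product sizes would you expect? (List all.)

162 bp, 116 bp

The forward primer TCTATAGC matches the top strand at positions 13–20, 59–66.
The reverse primer's reverse complement is TTCGTCGC, matching at positions 167–174.
Each forward site pairs with the reverse site to give a product ending at position 174: sizes 162, 116 bp.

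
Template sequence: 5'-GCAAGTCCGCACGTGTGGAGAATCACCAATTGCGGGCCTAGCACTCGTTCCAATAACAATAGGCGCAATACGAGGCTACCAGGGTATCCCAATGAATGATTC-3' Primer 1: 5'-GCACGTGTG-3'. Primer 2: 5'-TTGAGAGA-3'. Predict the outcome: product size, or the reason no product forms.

Primer 2 (TTGAGAGA) does not match the top strand, and its reverse complement TCTCTCAA does not match either.
With no annealing site for primer 2, no amplification occurs.

No product — primer 2 has no binding site in the template.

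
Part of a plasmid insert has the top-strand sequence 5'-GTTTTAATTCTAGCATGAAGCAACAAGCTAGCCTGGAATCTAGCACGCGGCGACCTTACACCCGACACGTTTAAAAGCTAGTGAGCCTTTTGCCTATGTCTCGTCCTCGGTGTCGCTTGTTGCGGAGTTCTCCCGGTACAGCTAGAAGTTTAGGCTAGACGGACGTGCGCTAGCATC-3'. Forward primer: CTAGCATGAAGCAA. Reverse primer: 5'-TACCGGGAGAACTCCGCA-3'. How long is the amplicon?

The forward primer matches the template at positions 10–23.
The reverse primer's reverse complement is TGCGGAGTTCTCCCGGTA, which matches the template at positions 121–138.
Product length = (reverse-primer end) − (forward-primer start) + 1 = 138 − 10 + 1 = 129 bp.

129 bp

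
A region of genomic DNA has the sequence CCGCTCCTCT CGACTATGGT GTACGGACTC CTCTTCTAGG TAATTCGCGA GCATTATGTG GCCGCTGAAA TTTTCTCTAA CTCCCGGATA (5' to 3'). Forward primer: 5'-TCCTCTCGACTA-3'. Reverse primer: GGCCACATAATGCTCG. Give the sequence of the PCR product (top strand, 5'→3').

Forward primer TCCTCTCGACTA is found on the top strand at positions 5–16.
Taking the reverse complement of GGCCACATAATGCTCG gives CGAGCATTATGTGGCC, found at positions 48–63 on the template; the primer anneals here to the top strand with its 3' end pointing upstream.
The product is the template from position 5 through 63 (59 bp).

5'-TCCTCTCGACTATGGTGTACGGACTCCTCTTCTAGGTAATTCGCGAGCATTATGTGGCC-3'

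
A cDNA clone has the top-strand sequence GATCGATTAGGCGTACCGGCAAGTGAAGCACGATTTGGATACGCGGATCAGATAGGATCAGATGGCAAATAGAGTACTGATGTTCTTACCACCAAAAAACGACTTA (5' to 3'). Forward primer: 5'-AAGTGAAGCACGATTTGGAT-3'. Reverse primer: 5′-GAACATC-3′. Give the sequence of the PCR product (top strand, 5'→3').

5'-AAGTGAAGCACGATTTGGATACGCGGATCAGATAGGATCAGATGGCAAATAGAGTACTGATGTTC-3'

Scanning the template, AAGTGAAGCACGATTTGGAT occurs at positions 21–40; this primer anneals to the bottom strand there with its 3' end pointing downstream.
Taking the reverse complement of GAACATC gives GATGTTC, found at positions 79–85 on the template; the primer anneals here to the top strand with its 3' end pointing upstream.
The product is the template from position 21 through 85 (65 bp).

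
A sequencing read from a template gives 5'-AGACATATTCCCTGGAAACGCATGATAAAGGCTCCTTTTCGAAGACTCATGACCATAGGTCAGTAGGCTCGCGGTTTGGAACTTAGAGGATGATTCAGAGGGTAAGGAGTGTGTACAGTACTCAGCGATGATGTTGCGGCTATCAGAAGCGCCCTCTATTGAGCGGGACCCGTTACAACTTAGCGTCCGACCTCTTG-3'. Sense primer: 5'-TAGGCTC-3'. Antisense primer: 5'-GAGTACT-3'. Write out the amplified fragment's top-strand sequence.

5'-TAGGCTCGCGGTTTGGAACTTAGAGGATGATTCAGAGGGTAAGGAGTGTGTACAGTACTC-3'

The forward primer matches the template at positions 64–70.
Reverse complement of the reverse primer: AGTACTC. This occurs on the top strand at positions 117–123.
The product is the template from position 64 through 123 (60 bp).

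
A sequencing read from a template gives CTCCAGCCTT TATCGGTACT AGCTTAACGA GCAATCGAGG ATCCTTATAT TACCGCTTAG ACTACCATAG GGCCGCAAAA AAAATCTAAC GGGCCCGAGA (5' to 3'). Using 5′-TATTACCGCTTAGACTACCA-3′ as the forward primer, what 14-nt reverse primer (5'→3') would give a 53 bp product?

5'-TCTCGGGCCCGTTA-3'

The forward primer binds at positions 48–67, so a 53 bp product ends at position 48 + 53 − 1 = 100.
The reverse primer anneals to the top strand over positions 87–100, i.e. to TAACGGGCCCGAGA.
Its sequence written 5'→3' is the reverse complement: TCTCGGGCCCGTTA.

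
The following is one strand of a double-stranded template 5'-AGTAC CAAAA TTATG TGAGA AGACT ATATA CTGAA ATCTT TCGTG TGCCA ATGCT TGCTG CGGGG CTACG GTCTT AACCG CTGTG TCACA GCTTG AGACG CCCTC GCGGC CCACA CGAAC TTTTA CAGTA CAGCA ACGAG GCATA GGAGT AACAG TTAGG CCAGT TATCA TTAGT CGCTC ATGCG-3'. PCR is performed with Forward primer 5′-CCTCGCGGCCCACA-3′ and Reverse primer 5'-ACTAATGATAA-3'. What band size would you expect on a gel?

Scanning the template, CCTCGCGGCCCACA occurs at positions 102–115; this primer anneals to the bottom strand there with its 3' end pointing downstream.
The reverse primer's reverse complement is TTATCATTAGT, which matches the template at positions 165–175.
Product length = (reverse-primer end) − (forward-primer start) + 1 = 175 − 102 + 1 = 74 bp.

74 bp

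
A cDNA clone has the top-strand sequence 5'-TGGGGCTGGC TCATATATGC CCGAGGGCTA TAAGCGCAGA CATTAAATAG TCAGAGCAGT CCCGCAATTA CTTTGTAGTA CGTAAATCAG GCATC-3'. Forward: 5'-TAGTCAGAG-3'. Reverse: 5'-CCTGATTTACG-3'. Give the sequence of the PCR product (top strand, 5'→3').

Scanning the template, TAGTCAGAG occurs at positions 48–56; this primer anneals to the bottom strand there with its 3' end pointing downstream.
Reverse complement of the reverse primer: CGTAAATCAGG. This occurs on the top strand at positions 81–91.
The product is the template from position 48 through 91 (44 bp).

5'-TAGTCAGAGCAGTCCCGCAATTACTTTGTAGTACGTAAATCAGG-3'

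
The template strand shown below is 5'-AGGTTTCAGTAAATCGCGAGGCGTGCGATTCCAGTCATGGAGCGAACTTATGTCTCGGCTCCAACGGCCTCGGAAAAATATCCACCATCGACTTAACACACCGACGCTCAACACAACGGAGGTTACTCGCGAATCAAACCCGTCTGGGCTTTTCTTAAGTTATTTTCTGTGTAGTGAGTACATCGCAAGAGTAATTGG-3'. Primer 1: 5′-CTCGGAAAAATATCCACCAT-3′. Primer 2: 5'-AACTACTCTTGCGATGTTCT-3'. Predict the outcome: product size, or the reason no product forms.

No product — primer 2 has no binding site in the template.

Primer 2 (AACTACTCTTGCGATGTTCT) does not match the top strand, and its reverse complement AGAACATCGCAAGAGTAGTT does not match either.
With no annealing site for primer 2, no amplification occurs.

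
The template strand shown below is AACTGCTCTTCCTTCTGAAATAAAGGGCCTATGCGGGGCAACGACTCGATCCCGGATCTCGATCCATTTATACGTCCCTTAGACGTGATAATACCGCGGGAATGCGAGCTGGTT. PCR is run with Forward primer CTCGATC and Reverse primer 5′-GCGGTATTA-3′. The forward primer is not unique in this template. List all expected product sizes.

The forward primer CTCGATC matches the top strand at positions 45–51, 58–64.
The reverse primer's reverse complement is TAATACCGC, matching at positions 89–97.
Each forward site pairs with the reverse site to give a product ending at position 97: sizes 53, 40 bp.

53 bp, 40 bp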